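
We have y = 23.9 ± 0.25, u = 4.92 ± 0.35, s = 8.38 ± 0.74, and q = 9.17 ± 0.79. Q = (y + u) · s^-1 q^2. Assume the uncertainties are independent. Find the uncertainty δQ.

56.2

Let w = y + u = 28.8. δw = √(δy² + δu²) = √(0.0625 + 0.122) = 0.430, so δw/w = 0.0149.
Q is then a monomial in w, s, q:
δQ/Q = √((δw/w)² + (-1·δs/s)² + (2·δq/q)²) = √(0.000223 + 0.00780 + 0.0297) = 0.194
Q = 289, so δQ = 0.194 × 289 = 56.2.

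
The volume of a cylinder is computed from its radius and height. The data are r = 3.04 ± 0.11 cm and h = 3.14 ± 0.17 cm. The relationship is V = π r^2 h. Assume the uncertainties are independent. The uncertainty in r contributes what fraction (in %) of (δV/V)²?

64.1%

(δV/V)² = (2·δr/r)² + (1·δh/h)²
  r term: (2×0.0362)² = 0.00524
  h term: (1×0.0541)² = 0.00293
Total = 0.00817. Share from r = 0.00524/0.00817 = 0.641.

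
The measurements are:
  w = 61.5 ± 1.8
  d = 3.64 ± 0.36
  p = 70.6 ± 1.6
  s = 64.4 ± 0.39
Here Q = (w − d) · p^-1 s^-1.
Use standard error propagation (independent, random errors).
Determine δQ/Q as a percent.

3.95%

Let u = w − d = 57.9. δu = √(δw² + δd²) = √(3.24 + 0.130) = 1.84, so δu/u = 0.0317.
Q is then a monomial in u, p, s:
δQ/Q = √((δu/u)² + (-1·δp/p)² + (-1·δs/s)²) = √(0.00101 + 0.000514 + 3.67e-05) = 0.0395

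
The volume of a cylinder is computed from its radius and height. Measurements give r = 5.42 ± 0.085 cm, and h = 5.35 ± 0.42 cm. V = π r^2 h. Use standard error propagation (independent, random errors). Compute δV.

41.7 cm^3

Since V is a product/quotient, work with relative uncertainties:
  (2·δr/r)² = (2×0.0157)² = 0.000984;  (1·δh/h)² = (1×0.0785)² = 0.00616
δV/V = √(0.00715) = 0.0845
V = 494 cm^3, so δV = 0.0845 × 494 = 41.7 cm^3.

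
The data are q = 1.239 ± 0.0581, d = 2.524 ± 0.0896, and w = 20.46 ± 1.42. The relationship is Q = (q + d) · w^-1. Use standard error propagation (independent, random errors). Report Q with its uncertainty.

Let u = q + d = 3.763. δu = √(δq² + δd²) = √(0.00338 + 0.00803) = 0.107, so δu/u = 0.0284.
Q is then a monomial in u, w:
δQ/Q = √((δu/u)² + (-1·δw/w)²) = √(0.000805 + 0.00482) = 0.0750
Q = 0.1839, so δQ = 0.0750 × 0.1839 = 0.0138.

0.1839 ± 0.0138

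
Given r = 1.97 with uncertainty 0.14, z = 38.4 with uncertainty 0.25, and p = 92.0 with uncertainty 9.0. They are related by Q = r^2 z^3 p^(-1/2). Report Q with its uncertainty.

22900 ± 3470

For a monomial Q ∝ r^2, z^3, p^(-1/2), fractional errors add in quadrature:
  (2·δr/r)² = (2×0.0711)² = 0.0202;  (3·δz/z)² = (3×0.00651)² = 0.000381;  (−½·δp/p)² = (-0.5×0.0978)² = 0.00239
δQ/Q = √(0.0230) = 0.152
Q = 22900, so δQ = 0.152 × 22900 = 3470.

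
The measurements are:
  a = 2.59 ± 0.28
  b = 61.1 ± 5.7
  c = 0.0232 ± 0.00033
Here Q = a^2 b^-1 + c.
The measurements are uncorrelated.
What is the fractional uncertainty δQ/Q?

Let p = a^2·b^-1 = 0.110. δp/p = √((2·δa/a)² + (-1·δb/b)²) = √(0.0467 + 0.00870) = 0.235, so δp = 0.0259.
Q = p + c: δQ = √(δp² + δc²) = √(0.000668 + 1.09e-07) = 0.0259
Q = 0.133, so δQ/Q = 0.0259/0.133 = 0.194.

0.194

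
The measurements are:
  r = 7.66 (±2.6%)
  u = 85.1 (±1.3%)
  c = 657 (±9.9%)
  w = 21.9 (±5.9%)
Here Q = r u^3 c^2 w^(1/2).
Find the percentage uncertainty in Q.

20.6%

Each factor contributes (exponent × relative error)² to (δQ/Q)²:
  (1·δr/r)² = (1×0.0260)² = 0.000676;  (3·δu/u)² = (3×0.0130)² = 0.00152;  (2·δc/c)² = (2×0.0990)² = 0.0392;  (½·δw/w)² = (0.5×0.0590)² = 0.000870
δQ/Q = √(0.0423) = 0.206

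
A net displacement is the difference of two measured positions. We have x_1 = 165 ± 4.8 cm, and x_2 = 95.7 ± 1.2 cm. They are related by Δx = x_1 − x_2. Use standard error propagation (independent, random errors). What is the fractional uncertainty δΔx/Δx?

Sums and differences: (δΔx)² = Σ (cᵢ δxᵢ)².
  (δx_1)² = 23.0;  (δx_2)² = 1.44
δΔx = √(24.5) = 4.95 cm
Δx = 69.3 cm, so δΔx/Δx = 4.95/69.3 = 0.0714.

0.0714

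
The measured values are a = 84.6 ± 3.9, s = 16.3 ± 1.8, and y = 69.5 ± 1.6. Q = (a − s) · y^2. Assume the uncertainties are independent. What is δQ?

Let u = a − s = 68.3. δu = √(δa² + δs²) = √(15.2 + 3.24) = 4.30, so δu/u = 0.0629.
Q is then a monomial in u, y:
δQ/Q = √((δu/u)² + (2·δy/y)²) = √(0.00396 + 0.00212) = 0.0779
Q = 3.3e+05, so δQ = 0.0779 × 3.3e+05 = 25700.

25700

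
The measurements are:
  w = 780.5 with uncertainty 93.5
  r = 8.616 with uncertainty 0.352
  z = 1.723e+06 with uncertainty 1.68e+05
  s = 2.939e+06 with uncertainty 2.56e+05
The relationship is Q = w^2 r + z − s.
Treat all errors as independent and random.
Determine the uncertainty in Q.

1.31e+06

Let p = w^2·r = 5.249e+06. δp/p = √((2·δw/w)² + (1·δr/r)²) = √(0.0574 + 0.00167) = 0.243, so δp = 1.28e+06.
Q = p + z − s: δQ = √(δp² + δz² + δs²) = √(1.63e+12 + 2.82e+10 + 6.55e+10) = 1.31e+06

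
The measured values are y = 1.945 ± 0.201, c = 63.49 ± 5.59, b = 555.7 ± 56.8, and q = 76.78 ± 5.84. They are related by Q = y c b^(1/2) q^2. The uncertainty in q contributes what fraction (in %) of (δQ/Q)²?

52.4%

(δQ/Q)² = (1·δy/y)² + (1·δc/c)² + (½·δb/b)² + (2·δq/q)²
  y term: (1×0.103)² = 0.0107
  c term: (1×0.0880)² = 0.00775
  b term: (0.5×0.102)² = 0.00261
  q term: (2×0.0761)² = 0.0231
Total = 0.0442. Share from q = 0.0231/0.0442 = 0.524.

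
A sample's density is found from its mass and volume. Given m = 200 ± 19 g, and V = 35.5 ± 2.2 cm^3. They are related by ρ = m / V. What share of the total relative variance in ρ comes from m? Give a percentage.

(δρ/ρ)² = (1·δm/m)² + (-1·δV/V)²
  m term: (1×0.0950)² = 0.00903
  V term: (-1×0.0620)² = 0.00384
Total = 0.0129. Share from m = 0.00903/0.0129 = 0.701.

70.1%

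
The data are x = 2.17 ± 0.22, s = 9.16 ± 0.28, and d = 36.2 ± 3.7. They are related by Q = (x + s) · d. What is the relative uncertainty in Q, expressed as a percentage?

Let u = x + s = 11.3. δu = √(δx² + δs²) = √(0.0484 + 0.0784) = 0.356, so δu/u = 0.0314.
Q is then a monomial in u, d:
δQ/Q = √((δu/u)² + (1·δd/d)²) = √(0.000988 + 0.0104) = 0.107

10.7%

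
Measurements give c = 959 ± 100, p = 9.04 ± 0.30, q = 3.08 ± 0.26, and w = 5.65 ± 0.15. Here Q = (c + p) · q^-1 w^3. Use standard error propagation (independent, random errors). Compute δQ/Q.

0.155

Let u = c + p = 968. δu = √(δc² + δp²) = √(10000 + 0.0900) = 100, so δu/u = 0.103.
Q is then a monomial in u, q, w:
δQ/Q = √((δu/u)² + (-1·δq/q)² + (3·δw/w)²) = √(0.0107 + 0.00713 + 0.00634) = 0.155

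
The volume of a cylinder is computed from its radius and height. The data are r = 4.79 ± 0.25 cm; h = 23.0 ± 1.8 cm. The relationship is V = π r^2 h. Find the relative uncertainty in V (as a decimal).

0.130

Relative error in a monomial: (δV/V)² = Σ (nᵢ · δxᵢ/xᵢ)².
  (2·δr/r)² = (2×0.0522)² = 0.0109;  (1·δh/h)² = (1×0.0783)² = 0.00612
δV/V = √(0.0170) = 0.130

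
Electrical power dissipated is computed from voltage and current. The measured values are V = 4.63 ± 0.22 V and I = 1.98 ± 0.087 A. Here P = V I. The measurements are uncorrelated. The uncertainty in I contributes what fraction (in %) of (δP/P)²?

(δP/P)² = (1·δV/V)² + (1·δI/I)²
  V term: (1×0.0475)² = 0.00226
  I term: (1×0.0439)² = 0.00193
Total = 0.00419. Share from I = 0.00193/0.00419 = 0.461.

46.1%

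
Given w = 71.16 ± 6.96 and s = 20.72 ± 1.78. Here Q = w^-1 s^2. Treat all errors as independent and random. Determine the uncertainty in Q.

Since Q is a product/quotient, work with relative uncertainties:
  (-1·δw/w)² = (-1×0.0978)² = 0.00957;  (2·δs/s)² = (2×0.0859)² = 0.0295
δQ/Q = √(0.0391) = 0.198
Q = 6.033, so δQ = 0.198 × 6.033 = 1.19.

1.19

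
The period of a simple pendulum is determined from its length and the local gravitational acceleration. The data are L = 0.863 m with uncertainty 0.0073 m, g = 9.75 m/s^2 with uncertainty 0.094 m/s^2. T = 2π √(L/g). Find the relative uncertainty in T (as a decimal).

Since T is a product/quotient, work with relative uncertainties:
  (½·δL/L)² = (0.5×0.00846)² = 1.79e-05;  (−½·δg/g)² = (-0.5×0.00964)² = 2.32e-05
δT/T = √(4.11e-05) = 0.00641

0.00641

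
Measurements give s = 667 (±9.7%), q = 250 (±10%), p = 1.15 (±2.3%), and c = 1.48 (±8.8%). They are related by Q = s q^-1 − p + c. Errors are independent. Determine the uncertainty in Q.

0.395

Let w = s·q^-1 = 2.67. δw/w = √((1·δs/s)² + (-1·δq/q)²) = √(0.00941 + 0.0100) = 0.139, so δw = 0.372.
Q = w − p + c: δQ = √(δw² + δp² + δc²) = √(0.138 + 0.000700 + 0.0170) = 0.395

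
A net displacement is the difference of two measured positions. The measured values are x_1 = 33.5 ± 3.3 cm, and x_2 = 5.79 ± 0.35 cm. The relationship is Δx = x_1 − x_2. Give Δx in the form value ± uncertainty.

27.7 ± 3.32 cm

Sums and differences: (δΔx)² = Σ (cᵢ δxᵢ)².
  (δx_1)² = 10.9;  (δx_2)² = 0.122
δΔx = √(11.0) = 3.32 cm
Δx = 27.7 cm.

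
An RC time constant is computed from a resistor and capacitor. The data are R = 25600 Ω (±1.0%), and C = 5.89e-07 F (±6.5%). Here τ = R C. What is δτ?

0.000992 s

For a monomial τ ∝ R, C, fractional errors add in quadrature:
  (1·δR/R)² = (1×0.0100)² = 0.000100;  (1·δC/C)² = (1×0.0650)² = 0.00423
δτ/τ = √(0.00433) = 0.0658
τ = 0.0151 s, so δτ = 0.0658 × 0.0151 = 0.000992 s.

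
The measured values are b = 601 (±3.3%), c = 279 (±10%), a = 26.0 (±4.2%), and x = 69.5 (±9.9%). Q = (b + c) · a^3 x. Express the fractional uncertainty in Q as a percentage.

16.5%

Let u = b + c = 880. δu = √(δb² + δc²) = √(393 + 778) = 34.2, so δu/u = 0.0389.
Q is then a monomial in u, a, x:
δQ/Q = √((δu/u)² + (3·δa/a)² + (1·δx/x)²) = √(0.00151 + 0.0159 + 0.00980) = 0.165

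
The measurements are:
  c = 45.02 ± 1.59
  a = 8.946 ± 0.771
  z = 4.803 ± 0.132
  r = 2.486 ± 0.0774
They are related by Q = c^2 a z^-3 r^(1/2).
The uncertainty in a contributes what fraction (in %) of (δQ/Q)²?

(δQ/Q)² = (2·δc/c)² + (1·δa/a)² + (-3·δz/z)² + (½·δr/r)²
  c term: (2×0.0353)² = 0.00499
  a term: (1×0.0862)² = 0.00743
  z term: (-3×0.0275)² = 0.00680
  r term: (0.5×0.0311)² = 0.000242
Total = 0.0195. Share from a = 0.00743/0.0195 = 0.382.

38.2%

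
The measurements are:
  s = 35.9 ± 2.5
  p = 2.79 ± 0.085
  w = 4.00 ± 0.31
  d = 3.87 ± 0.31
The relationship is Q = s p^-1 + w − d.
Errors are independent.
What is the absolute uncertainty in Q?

1.07

Let h = s·p^-1 = 12.9. δh/h = √((1·δs/s)² + (-1·δp/p)²) = √(0.00485 + 0.000928) = 0.0760, so δh = 0.978.
Q = h + w − d: δQ = √(δh² + δw² + δd²) = √(0.957 + 0.0961 + 0.0961) = 1.07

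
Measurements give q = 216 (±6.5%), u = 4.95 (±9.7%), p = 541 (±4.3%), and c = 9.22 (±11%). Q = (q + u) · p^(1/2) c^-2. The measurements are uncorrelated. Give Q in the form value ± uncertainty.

60.5 ± 13.9

Let w = q + u = 221. δw = √(δq² + δu²) = √(197 + 0.231) = 14.0, so δw/w = 0.0636.
Q is then a monomial in w, p, c:
δQ/Q = √((δw/w)² + (½·δp/p)² + (-2·δc/c)²) = √(0.00404 + 0.000462 + 0.0484) = 0.230
Q = 60.5, so δQ = 0.230 × 60.5 = 13.9.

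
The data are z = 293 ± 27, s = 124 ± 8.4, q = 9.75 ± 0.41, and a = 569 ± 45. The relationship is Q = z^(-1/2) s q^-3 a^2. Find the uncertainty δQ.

552

Since Q is a product/quotient, work with relative uncertainties:
  (−½·δz/z)² = (-0.5×0.0922)² = 0.00212;  (1·δs/s)² = (1×0.0677)² = 0.00459;  (-3·δq/q)² = (-3×0.0421)² = 0.0159;  (2·δa/a)² = (2×0.0791)² = 0.0250
δQ/Q = √(0.0476) = 0.218
Q = 2530, so δQ = 0.218 × 2530 = 552.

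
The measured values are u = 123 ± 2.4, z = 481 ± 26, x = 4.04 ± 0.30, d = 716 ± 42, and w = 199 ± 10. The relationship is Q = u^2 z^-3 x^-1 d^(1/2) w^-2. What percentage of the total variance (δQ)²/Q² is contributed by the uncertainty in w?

22.8%

(δQ/Q)² = (2·δu/u)² + (-3·δz/z)² + (-1·δx/x)² + (½·δd/d)² + (-2·δw/w)²
  u term: (2×0.0195)² = 0.00152
  z term: (-3×0.0541)² = 0.0263
  x term: (-1×0.0743)² = 0.00551
  d term: (0.5×0.0587)² = 0.000860
  w term: (-2×0.0503)² = 0.0101
Total = 0.0443. Share from w = 0.0101/0.0443 = 0.228.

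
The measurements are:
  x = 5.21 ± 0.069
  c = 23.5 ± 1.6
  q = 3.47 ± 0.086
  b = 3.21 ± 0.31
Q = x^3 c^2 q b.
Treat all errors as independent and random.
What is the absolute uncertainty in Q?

Since Q is a product/quotient, work with relative uncertainties:
  (3·δx/x)² = (3×0.0132)² = 0.00158;  (2·δc/c)² = (2×0.0681)² = 0.0185;  (1·δq/q)² = (1×0.0248)² = 0.000614;  (1·δb/b)² = (1×0.0966)² = 0.00933
δQ/Q = √(0.0301) = 0.173
Q = 8.7e+05, so δQ = 0.173 × 8.7e+05 = 1.51e+05.

1.51e+05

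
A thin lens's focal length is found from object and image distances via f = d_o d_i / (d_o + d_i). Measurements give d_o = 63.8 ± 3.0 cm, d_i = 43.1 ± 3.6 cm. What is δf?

1.37 cm

∂f/∂d_o = (d_i/(d_o+d_i))² = 0.163;  ∂f/∂d_i = (d_o/(d_o+d_i))² = 0.356
δf = √((∂f/∂d_o · δd_o)² + (∂f/∂d_i · δd_i)²) = √(0.238 + 1.64) = 1.37 cm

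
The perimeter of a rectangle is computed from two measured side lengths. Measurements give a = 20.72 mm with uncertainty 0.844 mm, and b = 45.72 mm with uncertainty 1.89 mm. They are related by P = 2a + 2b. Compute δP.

P is a linear combination, so absolute uncertainties add in quadrature:
  (2·δa)² = 2.85;  (2·δb)² = 14.3
δP = √(17.1) = 4.14 mm

4.14 mm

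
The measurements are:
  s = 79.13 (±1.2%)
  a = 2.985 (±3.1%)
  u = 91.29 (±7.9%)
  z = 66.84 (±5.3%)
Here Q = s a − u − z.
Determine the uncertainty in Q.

11.2

Let p = s·a = 236.2. δp/p = √((1·δs/s)² + (1·δa/a)²) = √(0.000144 + 0.000961) = 0.0332, so δp = 7.85.
Q = p − u − z: δQ = √(δp² + δu² + δz²) = √(61.7 + 52.0 + 12.5) = 11.2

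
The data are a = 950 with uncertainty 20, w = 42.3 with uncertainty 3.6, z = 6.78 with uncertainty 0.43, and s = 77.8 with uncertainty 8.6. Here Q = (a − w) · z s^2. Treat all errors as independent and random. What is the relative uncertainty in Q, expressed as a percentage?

Let u = a − w = 908. δu = √(δa² + δw²) = √(400 + 13.0) = 20.3, so δu/u = 0.0224.
Q is then a monomial in u, z, s:
δQ/Q = √((δu/u)² + (1·δz/z)² + (2·δs/s)²) = √(0.000501 + 0.00402 + 0.0489) = 0.231

23.1%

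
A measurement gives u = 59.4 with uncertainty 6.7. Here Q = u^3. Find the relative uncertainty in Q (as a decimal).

Since Q is a product/quotient, work with relative uncertainties:
  (3·δu/u)² = (3×0.113)² = 0.115
δQ/Q = √(0.115) = 0.338

0.338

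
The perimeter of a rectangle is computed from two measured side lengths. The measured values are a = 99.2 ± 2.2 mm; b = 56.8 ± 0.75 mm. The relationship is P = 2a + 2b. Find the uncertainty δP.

P is a linear combination, so absolute uncertainties add in quadrature:
  (2·δa)² = 19.4;  (2·δb)² = 2.25
δP = √(21.6) = 4.65 mm

4.65 mm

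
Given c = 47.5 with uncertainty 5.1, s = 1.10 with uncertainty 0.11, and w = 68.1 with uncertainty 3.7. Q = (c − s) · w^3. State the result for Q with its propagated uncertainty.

Let u = c − s = 46.4. δu = √(δc² + δs²) = √(26.0 + 0.0121) = 5.10, so δu/u = 0.110.
Q is then a monomial in u, w:
δQ/Q = √((δu/u)² + (3·δw/w)²) = √(0.0121 + 0.0266) = 0.197
Q = 1.47e+07, so δQ = 0.197 × 1.47e+07 = 2.88e+06.

(1.47 ± 0.288) × 10^7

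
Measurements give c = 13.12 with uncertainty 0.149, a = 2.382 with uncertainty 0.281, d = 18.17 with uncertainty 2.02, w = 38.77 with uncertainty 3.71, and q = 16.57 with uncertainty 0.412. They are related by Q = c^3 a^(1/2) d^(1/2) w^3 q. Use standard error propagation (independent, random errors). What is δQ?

Each factor contributes (exponent × relative error)² to (δQ/Q)²:
  (3·δc/c)² = (3×0.0114)² = 0.00116;  (½·δa/a)² = (0.5×0.118)² = 0.00348;  (½·δd/d)² = (0.5×0.111)² = 0.00309;  (3·δw/w)² = (3×0.0957)² = 0.0824;  (1·δq/q)² = (1×0.0249)² = 0.000618
δQ/Q = √(0.0908) = 0.301
Q = 1.435e+10, so δQ = 0.301 × 1.435e+10 = 4.32e+09.

4.32e+09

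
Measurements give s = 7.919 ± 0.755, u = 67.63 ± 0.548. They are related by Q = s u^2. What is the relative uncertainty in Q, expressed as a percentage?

Relative error in a monomial: (δQ/Q)² = Σ (nᵢ · δxᵢ/xᵢ)².
  (1·δs/s)² = (1×0.0953)² = 0.00909;  (2·δu/u)² = (2×0.00810)² = 0.000263
δQ/Q = √(0.00935) = 0.0967

9.67%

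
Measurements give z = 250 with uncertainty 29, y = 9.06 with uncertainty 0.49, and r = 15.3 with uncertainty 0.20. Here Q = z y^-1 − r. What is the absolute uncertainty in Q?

3.54

Let p = z·y^-1 = 27.6. δp/p = √((1·δz/z)² + (-1·δy/y)²) = √(0.0135 + 0.00293) = 0.128, so δp = 3.53.
Q = p − r: δQ = √(δp² + δr²) = √(12.5 + 0.0400) = 3.54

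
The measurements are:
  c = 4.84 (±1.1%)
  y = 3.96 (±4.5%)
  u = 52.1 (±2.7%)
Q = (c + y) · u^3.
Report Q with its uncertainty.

Let w = c + y = 8.80. δw = √(δc² + δy²) = √(0.00283 + 0.0318) = 0.186, so δw/w = 0.0211.
Q is then a monomial in w, u:
δQ/Q = √((δw/w)² + (3·δu/u)²) = √(0.000447 + 0.00656) = 0.0837
Q = 1.24e+06, so δQ = 0.0837 × 1.24e+06 = 1.04e+05.

(1.24 ± 0.104) × 10^6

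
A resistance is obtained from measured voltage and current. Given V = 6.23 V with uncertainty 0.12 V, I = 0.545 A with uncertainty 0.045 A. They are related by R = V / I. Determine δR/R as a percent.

Relative error in a monomial: (δR/R)² = Σ (nᵢ · δxᵢ/xᵢ)².
  (1·δV/V)² = (1×0.0193)² = 0.000371;  (-1·δI/I)² = (-1×0.0826)² = 0.00682
δR/R = √(0.00719) = 0.0848

8.48%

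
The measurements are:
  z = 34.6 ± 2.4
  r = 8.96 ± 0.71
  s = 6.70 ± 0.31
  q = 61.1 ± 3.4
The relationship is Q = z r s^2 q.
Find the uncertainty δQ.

1.28e+05

Q is a product of powers, so relative uncertainties combine in quadrature:
  (1·δz/z)² = (1×0.0694)² = 0.00481;  (1·δr/r)² = (1×0.0792)² = 0.00628;  (2·δs/s)² = (2×0.0463)² = 0.00856;  (1·δq/q)² = (1×0.0556)² = 0.00310
δQ/Q = √(0.0228) = 0.151
Q = 8.5e+05, so δQ = 0.151 × 8.5e+05 = 1.28e+05.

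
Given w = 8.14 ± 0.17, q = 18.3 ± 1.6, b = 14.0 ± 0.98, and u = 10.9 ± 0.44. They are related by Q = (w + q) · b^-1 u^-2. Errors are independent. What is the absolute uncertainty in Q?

Let h = w + q = 26.4. δh = √(δw² + δq²) = √(0.0289 + 2.56) = 1.61, so δh/h = 0.0609.
Q is then a monomial in h, b, u:
δQ/Q = √((δh/h)² + (-1·δb/b)² + (-2·δu/u)²) = √(0.00370 + 0.00490 + 0.00652) = 0.123
Q = 0.0159, so δQ = 0.123 × 0.0159 = 0.00195.

0.00195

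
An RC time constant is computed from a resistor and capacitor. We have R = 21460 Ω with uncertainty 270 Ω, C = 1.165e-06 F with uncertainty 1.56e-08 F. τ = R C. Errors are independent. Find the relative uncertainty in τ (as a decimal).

0.0184

Relative error in a monomial: (δτ/τ)² = Σ (nᵢ · δxᵢ/xᵢ)².
  (1·δR/R)² = (1×0.0126)² = 0.000158;  (1·δC/C)² = (1×0.0134)² = 0.000179
δτ/τ = √(0.000338) = 0.0184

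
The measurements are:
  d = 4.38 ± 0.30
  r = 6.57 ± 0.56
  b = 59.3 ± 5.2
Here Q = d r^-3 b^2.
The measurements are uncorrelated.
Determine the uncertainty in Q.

Each factor contributes (exponent × relative error)² to (δQ/Q)²:
  (1·δd/d)² = (1×0.0685)² = 0.00469;  (-3·δr/r)² = (-3×0.0852)² = 0.0654;  (2·δb/b)² = (2×0.0877)² = 0.0308
δQ/Q = √(0.101) = 0.318
Q = 54.3, so δQ = 0.318 × 54.3 = 17.2.

17.2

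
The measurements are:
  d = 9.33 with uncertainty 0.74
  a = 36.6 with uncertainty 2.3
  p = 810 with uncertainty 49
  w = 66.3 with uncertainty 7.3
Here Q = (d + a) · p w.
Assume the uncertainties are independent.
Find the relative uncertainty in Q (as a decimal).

0.136

Let u = d + a = 45.9. δu = √(δd² + δa²) = √(0.548 + 5.29) = 2.42, so δu/u = 0.0526.
Q is then a monomial in u, p, w:
δQ/Q = √((δu/u)² + (1·δp/p)² + (1·δw/w)²) = √(0.00277 + 0.00366 + 0.0121) = 0.136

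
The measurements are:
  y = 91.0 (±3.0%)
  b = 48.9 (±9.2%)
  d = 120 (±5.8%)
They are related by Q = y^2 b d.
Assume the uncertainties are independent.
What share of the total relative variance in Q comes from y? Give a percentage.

23.3%

(δQ/Q)² = (2·δy/y)² + (1·δb/b)² + (1·δd/d)²
  y term: (2×0.0300)² = 0.00360
  b term: (1×0.0920)² = 0.00846
  d term: (1×0.0580)² = 0.00336
Total = 0.0154. Share from y = 0.00360/0.0154 = 0.233.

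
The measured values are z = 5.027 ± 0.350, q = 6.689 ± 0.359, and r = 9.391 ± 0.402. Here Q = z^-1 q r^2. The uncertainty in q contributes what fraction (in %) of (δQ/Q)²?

19.1%

(δQ/Q)² = (-1·δz/z)² + (1·δq/q)² + (2·δr/r)²
  z term: (-1×0.0696)² = 0.00485
  q term: (1×0.0537)² = 0.00288
  r term: (2×0.0428)² = 0.00733
Total = 0.0151. Share from q = 0.00288/0.0151 = 0.191.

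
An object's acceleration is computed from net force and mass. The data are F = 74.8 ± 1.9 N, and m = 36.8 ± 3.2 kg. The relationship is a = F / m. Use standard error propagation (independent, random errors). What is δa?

0.184 m/s^2

Each factor contributes (exponent × relative error)² to (δa/a)²:
  (1·δF/F)² = (1×0.0254)² = 0.000645;  (-1·δm/m)² = (-1×0.0870)² = 0.00756
δa/a = √(0.00821) = 0.0906
a = 2.03 m/s^2, so δa = 0.0906 × 2.03 = 0.184 m/s^2.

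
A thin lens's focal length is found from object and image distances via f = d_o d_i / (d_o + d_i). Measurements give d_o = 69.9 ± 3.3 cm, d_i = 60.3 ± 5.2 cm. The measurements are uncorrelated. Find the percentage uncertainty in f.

5.12%

∂f/∂d_o = (d_i/(d_o+d_i))² = 0.214;  ∂f/∂d_i = (d_o/(d_o+d_i))² = 0.288
δf = √((∂f/∂d_o · δd_o)² + (∂f/∂d_i · δd_i)²) = √(0.501 + 2.25) = 1.66 cm
f = 32.4 cm, so δf/f = 1.66/32.4 = 0.0512.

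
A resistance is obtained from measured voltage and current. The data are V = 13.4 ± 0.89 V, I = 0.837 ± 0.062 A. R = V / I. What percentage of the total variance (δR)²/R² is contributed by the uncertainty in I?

(δR/R)² = (1·δV/V)² + (-1·δI/I)²
  V term: (1×0.0664)² = 0.00441
  I term: (-1×0.0741)² = 0.00549
Total = 0.00990. Share from I = 0.00549/0.00990 = 0.554.

55.4%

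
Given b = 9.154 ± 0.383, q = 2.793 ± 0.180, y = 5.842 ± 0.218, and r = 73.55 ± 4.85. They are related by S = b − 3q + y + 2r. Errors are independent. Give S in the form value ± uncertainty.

153.7 ± 9.73

Sums and differences: (δS)² = Σ (cᵢ δxᵢ)².
  (δb)² = 0.147;  (3·δq)² = 0.292;  (δy)² = 0.0475;  (2·δr)² = 94.1
δS = √(94.6) = 9.73
S = 153.7.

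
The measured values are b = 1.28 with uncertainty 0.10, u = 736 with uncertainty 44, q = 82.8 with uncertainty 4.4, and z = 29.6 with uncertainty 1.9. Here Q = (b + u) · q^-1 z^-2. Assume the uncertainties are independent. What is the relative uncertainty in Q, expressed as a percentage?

15.1%

Let w = b + u = 737. δw = √(δb² + δu²) = √(0.0100 + 1940) = 44.0, so δw/w = 0.0597.
Q is then a monomial in w, q, z:
δQ/Q = √((δw/w)² + (-1·δq/q)² + (-2·δz/z)²) = √(0.00356 + 0.00282 + 0.0165) = 0.151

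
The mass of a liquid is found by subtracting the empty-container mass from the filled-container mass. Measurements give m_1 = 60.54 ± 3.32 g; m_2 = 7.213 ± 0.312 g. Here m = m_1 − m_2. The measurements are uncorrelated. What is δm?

3.33 g

Each term contributes (cᵢ δxᵢ)² to (δm)²:
  (δm_1)² = 11.0;  (δm_2)² = 0.0973
δm = √(11.1) = 3.33 g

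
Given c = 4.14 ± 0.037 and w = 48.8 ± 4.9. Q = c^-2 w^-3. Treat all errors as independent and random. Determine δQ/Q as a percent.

Products/powers → add relative errors in quadrature, weighted by exponent:
  (-2·δc/c)² = (-2×0.00894)² = 0.000319;  (-3·δw/w)² = (-3×0.100)² = 0.0907
δQ/Q = √(0.0911) = 0.302

30.2%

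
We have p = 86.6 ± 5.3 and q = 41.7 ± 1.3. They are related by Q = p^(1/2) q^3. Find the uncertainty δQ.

Since Q is a product/quotient, work with relative uncertainties:
  (½·δp/p)² = (0.5×0.0612)² = 0.000936;  (3·δq/q)² = (3×0.0312)² = 0.00875
δQ/Q = √(0.00968) = 0.0984
Q = 6.75e+05, so δQ = 0.0984 × 6.75e+05 = 66400.

66400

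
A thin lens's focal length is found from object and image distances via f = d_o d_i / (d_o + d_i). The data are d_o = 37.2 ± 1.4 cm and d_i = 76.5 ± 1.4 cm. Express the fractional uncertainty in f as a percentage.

2.60%

∂f/∂d_o = (d_i/(d_o+d_i))² = 0.453;  ∂f/∂d_i = (d_o/(d_o+d_i))² = 0.107
δf = √((∂f/∂d_o · δd_o)² + (∂f/∂d_i · δd_i)²) = √(0.402 + 0.0225) = 0.651 cm
f = 25.0 cm, so δf/f = 0.651/25.0 = 0.0260.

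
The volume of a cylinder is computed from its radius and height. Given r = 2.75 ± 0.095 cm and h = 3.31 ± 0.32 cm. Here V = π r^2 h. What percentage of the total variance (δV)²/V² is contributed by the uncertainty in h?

(δV/V)² = (2·δr/r)² + (1·δh/h)²
  r term: (2×0.0345)² = 0.00477
  h term: (1×0.0967)² = 0.00935
Total = 0.0141. Share from h = 0.00935/0.0141 = 0.662.

66.2%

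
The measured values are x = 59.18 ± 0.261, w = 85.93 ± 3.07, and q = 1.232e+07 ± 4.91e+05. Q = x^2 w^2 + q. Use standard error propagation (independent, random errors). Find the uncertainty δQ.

Let p = x^2·w^2 = 2.586e+07. δp/p = √((2·δx/x)² + (2·δw/w)²) = √(7.78e-05 + 0.00511) = 0.0720, so δp = 1.86e+06.
Q = p + q: δQ = √(δp² + δq²) = √(3.47e+12 + 2.41e+11) = 1.93e+06

1.93e+06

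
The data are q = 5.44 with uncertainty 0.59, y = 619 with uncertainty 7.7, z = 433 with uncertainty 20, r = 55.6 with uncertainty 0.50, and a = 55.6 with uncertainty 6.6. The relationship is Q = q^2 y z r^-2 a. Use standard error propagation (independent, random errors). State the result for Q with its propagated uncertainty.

Relative error in a monomial: (δQ/Q)² = Σ (nᵢ · δxᵢ/xᵢ)².
  (2·δq/q)² = (2×0.108)² = 0.0471;  (1·δy/y)² = (1×0.0124)² = 0.000155;  (1·δz/z)² = (1×0.0462)² = 0.00213;  (-2·δr/r)² = (-2×0.00899)² = 0.000323;  (1·δa/a)² = (1×0.119)² = 0.0141
δQ/Q = √(0.0638) = 0.252
Q = 1.43e+05, so δQ = 0.252 × 1.43e+05 = 36000.

(1.43 ± 0.360) × 10^5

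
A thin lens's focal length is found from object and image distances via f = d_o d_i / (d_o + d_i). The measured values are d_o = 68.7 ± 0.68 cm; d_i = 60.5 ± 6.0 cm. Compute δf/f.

∂f/∂d_o = (d_i/(d_o+d_i))² = 0.219;  ∂f/∂d_i = (d_o/(d_o+d_i))² = 0.283
δf = √((∂f/∂d_o · δd_o)² + (∂f/∂d_i · δd_i)²) = √(0.0222 + 2.88) = 1.70 cm
f = 32.2 cm, so δf/f = 1.70/32.2 = 0.0529.

0.0529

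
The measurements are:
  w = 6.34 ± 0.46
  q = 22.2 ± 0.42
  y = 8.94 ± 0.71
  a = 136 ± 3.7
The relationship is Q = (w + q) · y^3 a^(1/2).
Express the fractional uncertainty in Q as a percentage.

Let u = w + q = 28.5. δu = √(δw² + δq²) = √(0.212 + 0.176) = 0.623, so δu/u = 0.0218.
Q is then a monomial in u, y, a:
δQ/Q = √((δu/u)² + (3·δy/y)² + (½·δa/a)²) = √(0.000476 + 0.0568 + 0.000185) = 0.240

24.0%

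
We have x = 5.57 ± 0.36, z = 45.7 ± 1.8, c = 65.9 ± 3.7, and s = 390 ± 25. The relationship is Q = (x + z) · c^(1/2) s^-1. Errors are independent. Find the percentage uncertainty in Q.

Let u = x + z = 51.3. δu = √(δx² + δz²) = √(0.130 + 3.24) = 1.84, so δu/u = 0.0358.
Q is then a monomial in u, c, s:
δQ/Q = √((δu/u)² + (½·δc/c)² + (-1·δs/s)²) = √(0.00128 + 0.000788 + 0.00411) = 0.0786

7.86%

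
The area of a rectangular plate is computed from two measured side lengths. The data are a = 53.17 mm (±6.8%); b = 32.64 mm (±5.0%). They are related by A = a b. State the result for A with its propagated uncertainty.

Each factor contributes (exponent × relative error)² to (δA/A)²:
  (1·δa/a)² = (1×0.0680)² = 0.00462;  (1·δb/b)² = (1×0.0500)² = 0.00250
δA/A = √(0.00712) = 0.0844
A = 1735 mm^2, so δA = 0.0844 × 1735 = 146 mm^2.

1735 ± 146 mm^2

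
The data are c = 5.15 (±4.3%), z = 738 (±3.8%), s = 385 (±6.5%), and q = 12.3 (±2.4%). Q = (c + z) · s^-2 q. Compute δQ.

Let u = c + z = 743. δu = √(δc² + δz²) = √(0.0490 + 786) = 28.0, so δu/u = 0.0377.
Q is then a monomial in u, s, q:
δQ/Q = √((δu/u)² + (-2·δs/s)² + (1·δq/q)²) = √(0.00142 + 0.0169 + 0.000576) = 0.137
Q = 0.0617, so δQ = 0.137 × 0.0617 = 0.00848.

0.00848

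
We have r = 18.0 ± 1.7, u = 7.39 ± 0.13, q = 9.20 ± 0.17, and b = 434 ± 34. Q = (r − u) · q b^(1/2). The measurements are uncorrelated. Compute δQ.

Let w = r − u = 10.6. δw = √(δr² + δu²) = √(2.89 + 0.0169) = 1.70, so δw/w = 0.161.
Q is then a monomial in w, q, b:
δQ/Q = √((δw/w)² + (1·δq/q)² + (½·δb/b)²) = √(0.0258 + 0.000341 + 0.00153) = 0.166
Q = 2030, so δQ = 0.166 × 2030 = 338.

338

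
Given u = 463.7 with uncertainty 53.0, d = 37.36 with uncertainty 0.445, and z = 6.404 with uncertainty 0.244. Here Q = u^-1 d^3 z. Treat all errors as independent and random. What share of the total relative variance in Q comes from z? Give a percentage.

(δQ/Q)² = (-1·δu/u)² + (3·δd/d)² + (1·δz/z)²
  u term: (-1×0.114)² = 0.0131
  d term: (3×0.0119)² = 0.00128
  z term: (1×0.0381)² = 0.00145
Total = 0.0158. Share from z = 0.00145/0.0158 = 0.0919.

9.19%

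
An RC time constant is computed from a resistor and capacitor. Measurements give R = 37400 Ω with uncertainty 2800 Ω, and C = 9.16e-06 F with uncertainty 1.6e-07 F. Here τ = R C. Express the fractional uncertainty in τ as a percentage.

7.69%

Since τ is a product/quotient, work with relative uncertainties:
  (1·δR/R)² = (1×0.0749)² = 0.00560;  (1·δC/C)² = (1×0.0175)² = 0.000305
δτ/τ = √(0.00591) = 0.0769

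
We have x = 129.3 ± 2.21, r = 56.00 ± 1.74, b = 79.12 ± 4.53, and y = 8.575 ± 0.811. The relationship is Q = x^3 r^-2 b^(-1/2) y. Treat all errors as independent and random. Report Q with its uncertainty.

664.5 ± 84.7

Since Q is a product/quotient, work with relative uncertainties:
  (3·δx/x)² = (3×0.0171)² = 0.00263;  (-2·δr/r)² = (-2×0.0311)² = 0.00386;  (−½·δb/b)² = (-0.5×0.0573)² = 0.000820;  (1·δy/y)² = (1×0.0946)² = 0.00894
δQ/Q = √(0.0163) = 0.127
Q = 664.5, so δQ = 0.127 × 664.5 = 84.7.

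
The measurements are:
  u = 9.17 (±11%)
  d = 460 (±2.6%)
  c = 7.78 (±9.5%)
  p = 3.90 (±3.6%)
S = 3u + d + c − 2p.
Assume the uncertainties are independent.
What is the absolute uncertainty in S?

Absolute uncertainties add in quadrature for a linear combination:
  (3·δu)² = 9.16;  (δd)² = 143;  (δc)² = 0.546;  (2·δp)² = 0.0788
δS = √(153) = 12.4

12.4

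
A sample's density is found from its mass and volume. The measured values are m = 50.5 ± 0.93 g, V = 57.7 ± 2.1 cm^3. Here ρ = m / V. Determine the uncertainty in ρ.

0.0357 g/cm^3

ρ is a product of powers, so relative uncertainties combine in quadrature:
  (1·δm/m)² = (1×0.0184)² = 0.000339;  (-1·δV/V)² = (-1×0.0364)² = 0.00132
δρ/ρ = √(0.00166) = 0.0408
ρ = 0.875 g/cm^3, so δρ = 0.0408 × 0.875 = 0.0357 g/cm^3.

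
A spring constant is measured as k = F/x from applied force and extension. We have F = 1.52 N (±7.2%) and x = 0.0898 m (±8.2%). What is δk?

Products/powers → add relative errors in quadrature, weighted by exponent:
  (1·δF/F)² = (1×0.0720)² = 0.00518;  (-1·δx/x)² = (-1×0.0820)² = 0.00672
δk/k = √(0.0119) = 0.109
k = 16.9 N/m, so δk = 0.109 × 16.9 = 1.85 N/m.

1.85 N/m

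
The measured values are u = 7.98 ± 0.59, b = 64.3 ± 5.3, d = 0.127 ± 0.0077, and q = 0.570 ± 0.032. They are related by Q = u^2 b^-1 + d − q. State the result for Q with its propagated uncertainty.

Let p = u^2·b^-1 = 0.990. δp/p = √((2·δu/u)² + (-1·δb/b)²) = √(0.0219 + 0.00679) = 0.169, so δp = 0.168.
Q = p + d − q: δQ = √(δp² + δd² + δq²) = √(0.0281 + 5.93e-05 + 0.00102) = 0.171
Q = 0.547.

0.547 ± 0.171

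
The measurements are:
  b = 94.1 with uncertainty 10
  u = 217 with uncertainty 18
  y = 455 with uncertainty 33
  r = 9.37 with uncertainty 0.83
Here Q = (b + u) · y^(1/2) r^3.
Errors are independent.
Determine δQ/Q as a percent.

27.6%

Let w = b + u = 311. δw = √(δb² + δu²) = √(100 + 324) = 20.6, so δw/w = 0.0662.
Q is then a monomial in w, y, r:
δQ/Q = √((δw/w)² + (½·δy/y)² + (3·δr/r)²) = √(0.00438 + 0.00132 + 0.0706) = 0.276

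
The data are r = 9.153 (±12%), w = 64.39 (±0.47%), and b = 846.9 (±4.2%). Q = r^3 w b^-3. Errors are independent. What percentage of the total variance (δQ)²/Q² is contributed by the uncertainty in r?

(δQ/Q)² = (3·δr/r)² + (1·δw/w)² + (-3·δb/b)²
  r term: (3×0.120)² = 0.130
  w term: (1×0.00470)² = 2.21e-05
  b term: (-3×0.0420)² = 0.0159
Total = 0.145. Share from r = 0.130/0.145 = 0.891.

89.1%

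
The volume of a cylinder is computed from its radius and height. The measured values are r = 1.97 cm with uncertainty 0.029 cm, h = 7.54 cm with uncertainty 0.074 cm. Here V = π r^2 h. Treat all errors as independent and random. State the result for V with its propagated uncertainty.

For a monomial V ∝ r^2, h, fractional errors add in quadrature:
  (2·δr/r)² = (2×0.0147)² = 0.000867;  (1·δh/h)² = (1×0.00981)² = 9.63e-05
δV/V = √(0.000963) = 0.0310
V = 91.9 cm^3, so δV = 0.0310 × 91.9 = 2.85 cm^3.

91.9 ± 2.85 cm^3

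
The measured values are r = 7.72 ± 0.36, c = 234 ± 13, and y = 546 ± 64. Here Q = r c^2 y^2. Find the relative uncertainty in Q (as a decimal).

Since Q is a product/quotient, work with relative uncertainties:
  (1·δr/r)² = (1×0.0466)² = 0.00217;  (2·δc/c)² = (2×0.0556)² = 0.0123;  (2·δy/y)² = (2×0.117)² = 0.0550
δQ/Q = √(0.0695) = 0.264

0.264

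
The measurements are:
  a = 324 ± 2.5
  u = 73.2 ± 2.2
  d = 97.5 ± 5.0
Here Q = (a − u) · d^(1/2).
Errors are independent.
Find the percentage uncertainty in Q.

Let w = a − u = 251. δw = √(δa² + δu²) = √(6.25 + 4.84) = 3.33, so δw/w = 0.0133.
Q is then a monomial in w, d:
δQ/Q = √((δw/w)² + (½·δd/d)²) = √(0.000176 + 0.000657) = 0.0289

2.89%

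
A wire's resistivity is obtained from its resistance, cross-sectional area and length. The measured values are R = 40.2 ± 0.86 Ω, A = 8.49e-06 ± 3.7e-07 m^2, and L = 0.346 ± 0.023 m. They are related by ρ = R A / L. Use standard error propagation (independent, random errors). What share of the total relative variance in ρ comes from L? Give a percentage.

(δρ/ρ)² = (1·δR/R)² + (1·δA/A)² + (-1·δL/L)²
  R term: (1×0.0214)² = 0.000458
  A term: (1×0.0436)² = 0.00190
  L term: (-1×0.0665)² = 0.00442
Total = 0.00678. Share from L = 0.00442/0.00678 = 0.652.

65.2%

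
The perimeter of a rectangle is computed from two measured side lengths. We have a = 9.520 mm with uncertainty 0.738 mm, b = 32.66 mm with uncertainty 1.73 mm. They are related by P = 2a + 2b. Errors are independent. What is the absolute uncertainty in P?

3.76 mm

Sums and differences: (δP)² = Σ (cᵢ δxᵢ)².
  (2·δa)² = 2.18;  (2·δb)² = 12.0
δP = √(14.2) = 3.76 mm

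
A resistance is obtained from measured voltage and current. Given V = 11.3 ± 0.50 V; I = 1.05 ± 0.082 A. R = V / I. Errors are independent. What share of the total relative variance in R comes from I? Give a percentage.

75.7%

(δR/R)² = (1·δV/V)² + (-1·δI/I)²
  V term: (1×0.0442)² = 0.00196
  I term: (-1×0.0781)² = 0.00610
Total = 0.00806. Share from I = 0.00610/0.00806 = 0.757.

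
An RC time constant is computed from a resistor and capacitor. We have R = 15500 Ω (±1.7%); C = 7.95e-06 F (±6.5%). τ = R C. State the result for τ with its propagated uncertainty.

0.123 ± 0.00828 s

τ is a product of powers, so relative uncertainties combine in quadrature:
  (1·δR/R)² = (1×0.0170)² = 0.000289;  (1·δC/C)² = (1×0.0650)² = 0.00423
δτ/τ = √(0.00451) = 0.0672
τ = 0.123 s, so δτ = 0.0672 × 0.123 = 0.00828 s.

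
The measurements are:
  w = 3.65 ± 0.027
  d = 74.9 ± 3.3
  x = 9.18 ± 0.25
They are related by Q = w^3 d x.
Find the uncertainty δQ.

1880

Products/powers → add relative errors in quadrature, weighted by exponent:
  (3·δw/w)² = (3×0.00740)² = 0.000492;  (1·δd/d)² = (1×0.0441)² = 0.00194;  (1·δx/x)² = (1×0.0272)² = 0.000742
δQ/Q = √(0.00318) = 0.0563
Q = 33400, so δQ = 0.0563 × 33400 = 1880.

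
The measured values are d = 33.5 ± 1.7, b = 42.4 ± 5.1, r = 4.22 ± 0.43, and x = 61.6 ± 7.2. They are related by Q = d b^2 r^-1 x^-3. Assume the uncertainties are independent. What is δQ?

0.0269

Relative error in a monomial: (δQ/Q)² = Σ (nᵢ · δxᵢ/xᵢ)².
  (1·δd/d)² = (1×0.0507)² = 0.00258;  (2·δb/b)² = (2×0.120)² = 0.0579;  (-1·δr/r)² = (-1×0.102)² = 0.0104;  (-3·δx/x)² = (-3×0.117)² = 0.123
δQ/Q = √(0.194) = 0.440
Q = 0.0611, so δQ = 0.440 × 0.0611 = 0.0269.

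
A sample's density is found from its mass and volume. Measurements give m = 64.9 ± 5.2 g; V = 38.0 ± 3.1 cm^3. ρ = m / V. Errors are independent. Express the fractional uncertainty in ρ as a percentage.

11.4%

Products/powers → add relative errors in quadrature, weighted by exponent:
  (1·δm/m)² = (1×0.0801)² = 0.00642;  (-1·δV/V)² = (-1×0.0816)² = 0.00666
δρ/ρ = √(0.0131) = 0.114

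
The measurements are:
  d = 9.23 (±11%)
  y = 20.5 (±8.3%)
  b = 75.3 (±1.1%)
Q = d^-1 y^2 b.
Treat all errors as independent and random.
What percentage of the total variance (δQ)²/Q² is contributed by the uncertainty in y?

69.3%

(δQ/Q)² = (-1·δd/d)² + (2·δy/y)² + (1·δb/b)²
  d term: (-1×0.110)² = 0.0121
  y term: (2×0.0830)² = 0.0276
  b term: (1×0.0110)² = 0.000121
Total = 0.0398. Share from y = 0.0276/0.0398 = 0.693.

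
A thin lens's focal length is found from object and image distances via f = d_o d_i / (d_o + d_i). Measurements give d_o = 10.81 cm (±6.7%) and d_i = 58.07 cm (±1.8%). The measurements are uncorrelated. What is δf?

∂f/∂d_o = (d_i/(d_o+d_i))² = 0.711;  ∂f/∂d_i = (d_o/(d_o+d_i))² = 0.0246
δf = √((∂f/∂d_o · δd_o)² + (∂f/∂d_i · δd_i)²) = √(0.265 + 0.000663) = 0.515 cm

0.515 cm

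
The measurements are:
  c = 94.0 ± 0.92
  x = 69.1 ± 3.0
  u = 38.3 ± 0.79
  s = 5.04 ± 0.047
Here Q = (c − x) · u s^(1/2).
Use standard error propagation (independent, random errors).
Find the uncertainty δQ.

274

Let w = c − x = 24.9. δw = √(δc² + δx²) = √(0.846 + 9.00) = 3.14, so δw/w = 0.126.
Q is then a monomial in w, u, s:
δQ/Q = √((δw/w)² + (1·δu/u)² + (½·δs/s)²) = √(0.0159 + 0.000425 + 2.17e-05) = 0.128
Q = 2140, so δQ = 0.128 × 2140 = 274.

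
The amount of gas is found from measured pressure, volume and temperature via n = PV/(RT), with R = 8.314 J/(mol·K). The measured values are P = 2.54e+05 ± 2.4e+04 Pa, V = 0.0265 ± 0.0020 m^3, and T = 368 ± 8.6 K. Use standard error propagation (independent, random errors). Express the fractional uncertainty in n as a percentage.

12.3%

Since n is a product/quotient, work with relative uncertainties:
  (1·δP/P)² = (1×0.0945)² = 0.00893;  (1·δV/V)² = (1×0.0755)² = 0.00570;  (-1·δT/T)² = (-1×0.0234)² = 0.000546
δn/n = √(0.0152) = 0.123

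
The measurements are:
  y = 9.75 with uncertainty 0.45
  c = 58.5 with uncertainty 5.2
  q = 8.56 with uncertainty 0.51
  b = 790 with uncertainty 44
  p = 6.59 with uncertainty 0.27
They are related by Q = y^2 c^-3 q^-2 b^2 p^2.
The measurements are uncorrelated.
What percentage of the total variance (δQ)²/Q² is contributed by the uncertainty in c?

(δQ/Q)² = (2·δy/y)² + (-3·δc/c)² + (-2·δq/q)² + (2·δb/b)² + (2·δp/p)²
  y term: (2×0.0462)² = 0.00852
  c term: (-3×0.0889)² = 0.0711
  q term: (-2×0.0596)² = 0.0142
  b term: (2×0.0557)² = 0.0124
  p term: (2×0.0410)² = 0.00671
Total = 0.113. Share from c = 0.0711/0.113 = 0.630.

63.0%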